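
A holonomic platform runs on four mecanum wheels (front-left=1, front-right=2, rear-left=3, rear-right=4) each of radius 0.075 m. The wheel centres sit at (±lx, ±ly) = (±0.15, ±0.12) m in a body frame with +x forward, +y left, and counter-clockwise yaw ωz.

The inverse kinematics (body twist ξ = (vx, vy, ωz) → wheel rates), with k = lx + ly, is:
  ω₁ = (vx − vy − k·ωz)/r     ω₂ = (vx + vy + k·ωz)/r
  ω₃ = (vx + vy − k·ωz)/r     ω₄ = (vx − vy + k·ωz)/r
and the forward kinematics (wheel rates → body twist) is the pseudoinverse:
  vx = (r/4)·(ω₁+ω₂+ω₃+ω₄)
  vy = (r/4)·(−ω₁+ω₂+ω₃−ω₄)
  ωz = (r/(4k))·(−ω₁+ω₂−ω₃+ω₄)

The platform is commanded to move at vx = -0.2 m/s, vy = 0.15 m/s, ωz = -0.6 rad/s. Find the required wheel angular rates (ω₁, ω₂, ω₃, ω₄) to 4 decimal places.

(-2.5067, -2.8267, 1.4933, -6.8267)

k = lx + ly = 0.15 + 0.12 = 0.2700;  k·ωz = 0.2700·-0.6 = -0.1620
ω₁ (FL) = (vx − vy − k·ωz)/r = -0.1880/0.075 = -2.5067
ω₂ (FR) = (vx + vy + k·ωz)/r = -0.2120/0.075 = -2.8267
ω₃ (RL) = (vx + vy − k·ωz)/r = 0.1120/0.075 = 1.4933
ω₄ (RR) = (vx − vy + k·ωz)/r = -0.5120/0.075 = -6.8267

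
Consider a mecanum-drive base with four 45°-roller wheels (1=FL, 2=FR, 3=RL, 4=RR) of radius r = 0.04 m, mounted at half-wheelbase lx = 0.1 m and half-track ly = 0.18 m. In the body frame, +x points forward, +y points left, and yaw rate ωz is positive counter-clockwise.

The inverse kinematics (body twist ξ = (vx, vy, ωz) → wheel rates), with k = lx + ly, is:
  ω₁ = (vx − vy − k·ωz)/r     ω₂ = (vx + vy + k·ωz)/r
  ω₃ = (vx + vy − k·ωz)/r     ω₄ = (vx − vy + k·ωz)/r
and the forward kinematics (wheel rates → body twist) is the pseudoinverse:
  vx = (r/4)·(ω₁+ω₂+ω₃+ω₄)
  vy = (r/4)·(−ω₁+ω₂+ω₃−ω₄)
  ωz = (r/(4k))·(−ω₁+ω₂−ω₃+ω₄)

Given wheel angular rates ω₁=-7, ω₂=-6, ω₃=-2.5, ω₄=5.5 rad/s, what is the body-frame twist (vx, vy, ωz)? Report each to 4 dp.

(-0.1000, -0.0700, 0.3214)

k = lx + ly = 0.1 + 0.18 = 0.2800
ω₁+ω₂+ω₃+ω₄ = -10.0000  →  vx = (0.04/4)·-10.0000 = -0.1000
−ω₁+ω₂+ω₃−ω₄ = -7.0000  →  vy = (0.04/4)·-7.0000 = -0.0700
−ω₁+ω₂−ω₃+ω₄ = 9.0000  →  ωz = (0.04/1.1200)·9.0000 = 0.3214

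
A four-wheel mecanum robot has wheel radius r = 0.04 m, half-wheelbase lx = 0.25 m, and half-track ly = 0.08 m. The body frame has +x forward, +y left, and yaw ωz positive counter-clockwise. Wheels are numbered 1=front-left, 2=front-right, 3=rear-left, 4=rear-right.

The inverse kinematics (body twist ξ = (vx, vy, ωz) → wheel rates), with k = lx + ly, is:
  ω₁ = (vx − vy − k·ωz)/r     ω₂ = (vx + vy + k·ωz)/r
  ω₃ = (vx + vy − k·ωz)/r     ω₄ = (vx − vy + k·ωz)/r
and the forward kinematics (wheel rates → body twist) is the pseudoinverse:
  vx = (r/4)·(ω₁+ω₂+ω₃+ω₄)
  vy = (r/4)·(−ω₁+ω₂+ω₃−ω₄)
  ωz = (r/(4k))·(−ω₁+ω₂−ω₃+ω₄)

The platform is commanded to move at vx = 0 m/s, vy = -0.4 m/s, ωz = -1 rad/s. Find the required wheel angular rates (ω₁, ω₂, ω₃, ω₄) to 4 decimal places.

k = lx + ly = 0.25 + 0.08 = 0.3300;  k·ωz = 0.3300·-1 = -0.3300
ω₁ (FL) = (vx − vy − k·ωz)/r = 0.7300/0.04 = 18.2500
ω₂ (FR) = (vx + vy + k·ωz)/r = -0.7300/0.04 = -18.2500
ω₃ (RL) = (vx + vy − k·ωz)/r = -0.0700/0.04 = -1.7500
ω₄ (RR) = (vx − vy + k·ωz)/r = 0.0700/0.04 = 1.7500

(18.2500, -18.2500, -1.7500, 1.7500)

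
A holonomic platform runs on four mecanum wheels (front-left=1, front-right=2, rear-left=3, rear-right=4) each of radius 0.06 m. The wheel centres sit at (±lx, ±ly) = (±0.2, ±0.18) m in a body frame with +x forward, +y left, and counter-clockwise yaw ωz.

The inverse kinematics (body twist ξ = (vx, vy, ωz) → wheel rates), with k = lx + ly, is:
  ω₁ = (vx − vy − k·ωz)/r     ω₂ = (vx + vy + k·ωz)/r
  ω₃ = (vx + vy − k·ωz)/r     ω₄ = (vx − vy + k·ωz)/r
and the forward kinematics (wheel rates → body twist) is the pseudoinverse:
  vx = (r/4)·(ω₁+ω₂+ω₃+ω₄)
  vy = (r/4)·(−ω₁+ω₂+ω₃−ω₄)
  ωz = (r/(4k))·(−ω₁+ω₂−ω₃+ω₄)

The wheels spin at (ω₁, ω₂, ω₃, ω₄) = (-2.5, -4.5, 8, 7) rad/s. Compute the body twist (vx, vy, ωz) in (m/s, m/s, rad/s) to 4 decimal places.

(0.1200, -0.0150, -0.1184)

k = lx + ly = 0.2 + 0.18 = 0.3800
ω₁+ω₂+ω₃+ω₄ = 8.0000  →  vx = (0.06/4)·8.0000 = 0.1200
−ω₁+ω₂+ω₃−ω₄ = -1.0000  →  vy = (0.06/4)·-1.0000 = -0.0150
−ω₁+ω₂−ω₃+ω₄ = -3.0000  →  ωz = (0.06/1.5200)·-3.0000 = -0.1184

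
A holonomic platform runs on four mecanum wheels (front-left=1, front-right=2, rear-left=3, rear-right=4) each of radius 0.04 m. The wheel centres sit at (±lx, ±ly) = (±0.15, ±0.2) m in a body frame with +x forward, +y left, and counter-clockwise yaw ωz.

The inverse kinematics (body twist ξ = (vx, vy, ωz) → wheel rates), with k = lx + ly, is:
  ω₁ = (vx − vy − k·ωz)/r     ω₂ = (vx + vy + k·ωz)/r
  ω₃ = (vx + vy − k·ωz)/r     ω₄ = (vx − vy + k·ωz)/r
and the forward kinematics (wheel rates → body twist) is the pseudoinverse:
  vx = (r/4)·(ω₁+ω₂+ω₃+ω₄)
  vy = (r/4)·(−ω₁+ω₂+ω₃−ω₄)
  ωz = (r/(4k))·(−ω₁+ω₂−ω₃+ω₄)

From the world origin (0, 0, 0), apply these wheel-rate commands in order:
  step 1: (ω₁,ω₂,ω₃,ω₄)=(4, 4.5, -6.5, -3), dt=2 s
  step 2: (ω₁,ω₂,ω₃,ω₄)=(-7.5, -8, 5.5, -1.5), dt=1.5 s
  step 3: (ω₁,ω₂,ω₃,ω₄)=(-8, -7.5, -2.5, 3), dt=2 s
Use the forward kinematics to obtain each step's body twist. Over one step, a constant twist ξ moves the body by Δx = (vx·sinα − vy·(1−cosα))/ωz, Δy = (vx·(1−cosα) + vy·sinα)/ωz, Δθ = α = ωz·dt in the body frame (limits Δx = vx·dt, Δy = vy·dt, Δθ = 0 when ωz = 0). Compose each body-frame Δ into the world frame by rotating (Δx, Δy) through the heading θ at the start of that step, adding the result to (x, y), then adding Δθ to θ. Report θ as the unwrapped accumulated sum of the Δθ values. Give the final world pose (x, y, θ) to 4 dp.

step 1: ξ=(vx,vy,ωz)=(-0.0100, -0.0300, 0.1143), dt=2.0 → body Δ=(-0.0130, -0.0618, 0.2286) → world pose (-0.0130, -0.0618, 0.2286)
step 2: ξ=(vx,vy,ωz)=(-0.1150, 0.0650, -0.2143), dt=1.5 → body Δ=(-0.1540, 0.1233, -0.3214) → world pose (-0.1909, 0.0235, -0.0929)
step 3: ξ=(vx,vy,ωz)=(-0.1500, -0.0500, 0.1714), dt=2.0 → body Δ=(-0.2772, -0.1490, 0.3429) → world pose (-0.4807, -0.0992, 0.2500)

(-0.4807, -0.0992, 0.2500)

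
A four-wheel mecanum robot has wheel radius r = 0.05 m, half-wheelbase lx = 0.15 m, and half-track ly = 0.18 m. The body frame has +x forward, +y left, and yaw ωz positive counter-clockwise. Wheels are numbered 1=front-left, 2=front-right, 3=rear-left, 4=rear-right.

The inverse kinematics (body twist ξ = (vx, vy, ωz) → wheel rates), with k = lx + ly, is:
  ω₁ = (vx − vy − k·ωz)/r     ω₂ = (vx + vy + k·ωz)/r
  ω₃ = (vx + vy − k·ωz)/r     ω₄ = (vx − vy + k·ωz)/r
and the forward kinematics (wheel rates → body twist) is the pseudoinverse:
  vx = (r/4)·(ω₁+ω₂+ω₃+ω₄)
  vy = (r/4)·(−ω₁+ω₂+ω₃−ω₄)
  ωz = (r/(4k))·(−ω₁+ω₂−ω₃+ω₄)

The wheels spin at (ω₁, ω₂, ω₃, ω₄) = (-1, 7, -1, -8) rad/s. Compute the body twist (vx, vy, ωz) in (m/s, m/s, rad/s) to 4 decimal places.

(-0.0375, 0.1875, 0.0379)

k = lx + ly = 0.15 + 0.18 = 0.3300
ω₁+ω₂+ω₃+ω₄ = -3.0000  →  vx = (0.05/4)·-3.0000 = -0.0375
−ω₁+ω₂+ω₃−ω₄ = 15.0000  →  vy = (0.05/4)·15.0000 = 0.1875
−ω₁+ω₂−ω₃+ω₄ = 1.0000  →  ωz = (0.05/1.3200)·1.0000 = 0.0379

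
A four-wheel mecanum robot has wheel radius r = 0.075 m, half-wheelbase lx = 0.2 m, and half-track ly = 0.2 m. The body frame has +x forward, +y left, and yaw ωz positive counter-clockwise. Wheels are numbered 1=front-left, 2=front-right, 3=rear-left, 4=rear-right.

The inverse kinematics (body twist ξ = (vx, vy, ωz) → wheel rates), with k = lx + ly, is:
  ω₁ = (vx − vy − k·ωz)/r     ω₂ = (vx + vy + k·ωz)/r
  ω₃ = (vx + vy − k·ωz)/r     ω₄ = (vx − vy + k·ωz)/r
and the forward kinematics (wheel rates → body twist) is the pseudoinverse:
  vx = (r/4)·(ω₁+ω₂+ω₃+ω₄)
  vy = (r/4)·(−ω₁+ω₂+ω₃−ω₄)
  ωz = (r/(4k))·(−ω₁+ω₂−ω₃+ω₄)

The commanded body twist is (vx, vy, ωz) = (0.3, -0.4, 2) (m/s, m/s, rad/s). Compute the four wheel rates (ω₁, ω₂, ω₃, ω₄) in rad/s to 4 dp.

(-1.3333, 9.3333, -12.0000, 20.0000)

k = lx + ly = 0.2 + 0.2 = 0.4000;  k·ωz = 0.4000·2 = 0.8000
ω₁ (FL) = (vx − vy − k·ωz)/r = -0.1000/0.075 = -1.3333
ω₂ (FR) = (vx + vy + k·ωz)/r = 0.7000/0.075 = 9.3333
ω₃ (RL) = (vx + vy − k·ωz)/r = -0.9000/0.075 = -12.0000
ω₄ (RR) = (vx − vy + k·ωz)/r = 1.5000/0.075 = 20.0000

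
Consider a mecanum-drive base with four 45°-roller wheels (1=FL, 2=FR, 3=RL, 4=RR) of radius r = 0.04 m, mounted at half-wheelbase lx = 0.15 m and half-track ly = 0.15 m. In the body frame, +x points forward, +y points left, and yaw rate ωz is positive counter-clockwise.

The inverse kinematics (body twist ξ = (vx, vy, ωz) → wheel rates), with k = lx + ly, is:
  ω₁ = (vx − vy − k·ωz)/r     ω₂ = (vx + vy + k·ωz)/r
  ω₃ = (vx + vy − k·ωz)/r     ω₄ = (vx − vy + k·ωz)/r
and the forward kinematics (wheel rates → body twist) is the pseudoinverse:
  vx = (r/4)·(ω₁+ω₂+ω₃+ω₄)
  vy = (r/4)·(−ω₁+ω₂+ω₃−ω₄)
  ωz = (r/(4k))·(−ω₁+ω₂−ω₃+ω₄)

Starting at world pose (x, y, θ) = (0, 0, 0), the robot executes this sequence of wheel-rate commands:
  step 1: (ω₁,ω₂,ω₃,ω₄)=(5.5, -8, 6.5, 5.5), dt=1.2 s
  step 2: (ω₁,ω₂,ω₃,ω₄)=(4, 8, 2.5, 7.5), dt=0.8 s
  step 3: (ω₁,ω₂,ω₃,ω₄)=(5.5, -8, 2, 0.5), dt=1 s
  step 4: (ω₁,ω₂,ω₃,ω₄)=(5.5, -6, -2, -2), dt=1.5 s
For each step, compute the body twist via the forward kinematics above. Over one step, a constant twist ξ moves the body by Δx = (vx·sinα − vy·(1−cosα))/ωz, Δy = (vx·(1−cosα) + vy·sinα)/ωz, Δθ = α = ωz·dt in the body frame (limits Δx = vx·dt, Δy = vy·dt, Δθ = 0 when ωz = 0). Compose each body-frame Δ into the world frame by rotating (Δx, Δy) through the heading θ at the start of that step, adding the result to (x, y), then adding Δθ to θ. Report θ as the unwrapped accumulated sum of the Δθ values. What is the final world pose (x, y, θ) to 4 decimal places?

(-0.0291, -0.3705, -1.4150)

step 1: ξ=(vx,vy,ωz)=(0.0950, -0.1250, -0.4833), dt=1.2 → body Δ=(0.0654, -0.1739, -0.5800) → world pose (0.0654, -0.1739, -0.5800)
step 2: ξ=(vx,vy,ωz)=(0.2200, -0.0100, 0.3000), dt=0.8 → body Δ=(0.1753, 0.0131, 0.2400) → world pose (0.2192, -0.2590, -0.3400)
step 3: ξ=(vx,vy,ωz)=(0.0000, -0.1200, -0.5000), dt=1.0 → body Δ=(-0.0294, -0.1151, -0.5000) → world pose (0.1531, -0.3577, -0.8400)
step 4: ξ=(vx,vy,ωz)=(-0.0450, -0.1150, -0.3833), dt=1.5 → body Δ=(-0.1121, -0.1443, -0.5750) → world pose (-0.0291, -0.3705, -1.4150)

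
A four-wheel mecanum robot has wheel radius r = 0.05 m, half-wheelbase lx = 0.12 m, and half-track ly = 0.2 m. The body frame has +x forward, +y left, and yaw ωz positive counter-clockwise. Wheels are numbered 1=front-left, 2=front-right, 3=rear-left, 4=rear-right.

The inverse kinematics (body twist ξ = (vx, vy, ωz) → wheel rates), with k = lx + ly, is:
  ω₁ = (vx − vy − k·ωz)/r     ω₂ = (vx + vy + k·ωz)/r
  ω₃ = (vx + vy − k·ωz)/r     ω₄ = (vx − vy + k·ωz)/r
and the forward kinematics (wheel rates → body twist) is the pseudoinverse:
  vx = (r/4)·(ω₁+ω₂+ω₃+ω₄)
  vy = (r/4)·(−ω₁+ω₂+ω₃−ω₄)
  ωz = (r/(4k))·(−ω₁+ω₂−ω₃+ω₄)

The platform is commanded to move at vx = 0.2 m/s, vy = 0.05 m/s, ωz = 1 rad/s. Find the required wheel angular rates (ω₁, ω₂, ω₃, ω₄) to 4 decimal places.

(-3.4000, 11.4000, -1.4000, 9.4000)

k = lx + ly = 0.12 + 0.2 = 0.3200;  k·ωz = 0.3200·1 = 0.3200
ω₁ (FL) = (vx − vy − k·ωz)/r = -0.1700/0.05 = -3.4000
ω₂ (FR) = (vx + vy + k·ωz)/r = 0.5700/0.05 = 11.4000
ω₃ (RL) = (vx + vy − k·ωz)/r = -0.0700/0.05 = -1.4000
ω₄ (RR) = (vx − vy + k·ωz)/r = 0.4700/0.05 = 9.4000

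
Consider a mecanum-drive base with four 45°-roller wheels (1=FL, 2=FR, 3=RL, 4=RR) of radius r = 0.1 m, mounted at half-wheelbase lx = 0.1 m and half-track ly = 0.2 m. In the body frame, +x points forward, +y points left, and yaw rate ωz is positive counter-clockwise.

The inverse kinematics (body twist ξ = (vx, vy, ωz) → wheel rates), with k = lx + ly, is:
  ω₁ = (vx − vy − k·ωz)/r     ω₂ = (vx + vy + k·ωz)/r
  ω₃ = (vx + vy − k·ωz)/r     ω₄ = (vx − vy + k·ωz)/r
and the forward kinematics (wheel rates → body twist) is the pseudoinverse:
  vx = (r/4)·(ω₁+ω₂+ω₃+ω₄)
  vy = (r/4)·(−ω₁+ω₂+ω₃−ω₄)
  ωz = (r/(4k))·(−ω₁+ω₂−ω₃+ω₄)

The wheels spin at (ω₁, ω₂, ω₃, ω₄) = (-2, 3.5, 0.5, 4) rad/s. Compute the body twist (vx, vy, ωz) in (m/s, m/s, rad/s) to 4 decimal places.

k = lx + ly = 0.1 + 0.2 = 0.3000
ω₁+ω₂+ω₃+ω₄ = 6.0000  →  vx = (0.1/4)·6.0000 = 0.1500
−ω₁+ω₂+ω₃−ω₄ = 2.0000  →  vy = (0.1/4)·2.0000 = 0.0500
−ω₁+ω₂−ω₃+ω₄ = 9.0000  →  ωz = (0.1/1.2000)·9.0000 = 0.7500

(0.1500, 0.0500, 0.7500)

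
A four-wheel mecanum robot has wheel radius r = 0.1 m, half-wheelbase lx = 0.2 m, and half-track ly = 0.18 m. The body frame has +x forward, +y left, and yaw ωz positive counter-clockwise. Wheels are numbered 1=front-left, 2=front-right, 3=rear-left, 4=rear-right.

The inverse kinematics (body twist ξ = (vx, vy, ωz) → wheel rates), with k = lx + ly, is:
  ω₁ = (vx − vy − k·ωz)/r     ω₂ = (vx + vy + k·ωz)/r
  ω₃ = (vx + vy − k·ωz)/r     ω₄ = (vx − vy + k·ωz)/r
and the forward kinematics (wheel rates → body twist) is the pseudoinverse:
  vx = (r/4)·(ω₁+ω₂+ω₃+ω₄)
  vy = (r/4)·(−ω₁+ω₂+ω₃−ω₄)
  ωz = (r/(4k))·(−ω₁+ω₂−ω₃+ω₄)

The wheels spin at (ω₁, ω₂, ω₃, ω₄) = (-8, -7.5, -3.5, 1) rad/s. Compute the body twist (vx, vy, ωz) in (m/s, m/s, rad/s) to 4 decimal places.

k = lx + ly = 0.2 + 0.18 = 0.3800
ω₁+ω₂+ω₃+ω₄ = -18.0000  →  vx = (0.1/4)·-18.0000 = -0.4500
−ω₁+ω₂+ω₃−ω₄ = -4.0000  →  vy = (0.1/4)·-4.0000 = -0.1000
−ω₁+ω₂−ω₃+ω₄ = 5.0000  →  ωz = (0.1/1.5200)·5.0000 = 0.3289

(-0.4500, -0.1000, 0.3289)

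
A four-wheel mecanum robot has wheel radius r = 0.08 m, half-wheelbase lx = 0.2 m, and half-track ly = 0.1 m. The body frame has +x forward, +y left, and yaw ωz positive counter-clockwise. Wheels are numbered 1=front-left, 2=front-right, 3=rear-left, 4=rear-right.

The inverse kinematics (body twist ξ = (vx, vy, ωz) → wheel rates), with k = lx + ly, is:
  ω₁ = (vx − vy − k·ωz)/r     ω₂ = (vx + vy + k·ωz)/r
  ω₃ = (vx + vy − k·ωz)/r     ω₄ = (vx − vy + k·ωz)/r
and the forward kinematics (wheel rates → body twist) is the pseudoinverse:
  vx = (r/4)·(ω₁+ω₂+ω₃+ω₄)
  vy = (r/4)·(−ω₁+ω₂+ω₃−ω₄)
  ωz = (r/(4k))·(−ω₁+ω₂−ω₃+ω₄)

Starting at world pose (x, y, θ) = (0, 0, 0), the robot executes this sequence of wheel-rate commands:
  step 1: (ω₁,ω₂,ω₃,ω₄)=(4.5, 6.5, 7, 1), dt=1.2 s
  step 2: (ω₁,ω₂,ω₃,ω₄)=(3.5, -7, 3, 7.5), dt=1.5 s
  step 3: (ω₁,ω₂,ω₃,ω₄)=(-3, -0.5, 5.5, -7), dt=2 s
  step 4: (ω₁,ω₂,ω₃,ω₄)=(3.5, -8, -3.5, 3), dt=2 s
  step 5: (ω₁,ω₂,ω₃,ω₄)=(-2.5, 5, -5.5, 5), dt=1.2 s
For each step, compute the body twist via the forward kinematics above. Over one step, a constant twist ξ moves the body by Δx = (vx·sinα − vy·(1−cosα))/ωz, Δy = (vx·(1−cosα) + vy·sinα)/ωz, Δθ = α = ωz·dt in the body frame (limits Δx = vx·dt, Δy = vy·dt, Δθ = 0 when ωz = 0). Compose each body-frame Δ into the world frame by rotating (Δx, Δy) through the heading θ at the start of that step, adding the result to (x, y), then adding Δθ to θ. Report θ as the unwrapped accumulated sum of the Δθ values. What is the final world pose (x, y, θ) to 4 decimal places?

step 1: ξ=(vx,vy,ωz)=(0.3800, 0.1600, -0.2667), dt=1.2 → body Δ=(0.4787, 0.1164, -0.3200) → world pose (0.4787, 0.1164, -0.3200)
step 2: ξ=(vx,vy,ωz)=(0.1400, -0.3000, -0.4000), dt=1.5 → body Δ=(0.0666, -0.4846, -0.6000) → world pose (0.3895, -0.3646, -0.9200)
step 3: ξ=(vx,vy,ωz)=(-0.1000, 0.3000, -0.6667), dt=2.0 → body Δ=(0.1984, 0.5521, -1.3333) → world pose (0.9489, -0.1879, -2.2533)
step 4: ξ=(vx,vy,ωz)=(-0.1000, -0.3600, -0.3333), dt=2.0 → body Δ=(-0.4168, -0.6036, -0.6667) → world pose (0.7434, 0.5162, -2.9200)
step 5: ξ=(vx,vy,ωz)=(0.0400, -0.0600, 1.2000), dt=1.2 → body Δ=(0.0765, -0.0206, 1.4400) → world pose (0.6642, 0.5195, -1.4800)

(0.6642, 0.5195, -1.4800)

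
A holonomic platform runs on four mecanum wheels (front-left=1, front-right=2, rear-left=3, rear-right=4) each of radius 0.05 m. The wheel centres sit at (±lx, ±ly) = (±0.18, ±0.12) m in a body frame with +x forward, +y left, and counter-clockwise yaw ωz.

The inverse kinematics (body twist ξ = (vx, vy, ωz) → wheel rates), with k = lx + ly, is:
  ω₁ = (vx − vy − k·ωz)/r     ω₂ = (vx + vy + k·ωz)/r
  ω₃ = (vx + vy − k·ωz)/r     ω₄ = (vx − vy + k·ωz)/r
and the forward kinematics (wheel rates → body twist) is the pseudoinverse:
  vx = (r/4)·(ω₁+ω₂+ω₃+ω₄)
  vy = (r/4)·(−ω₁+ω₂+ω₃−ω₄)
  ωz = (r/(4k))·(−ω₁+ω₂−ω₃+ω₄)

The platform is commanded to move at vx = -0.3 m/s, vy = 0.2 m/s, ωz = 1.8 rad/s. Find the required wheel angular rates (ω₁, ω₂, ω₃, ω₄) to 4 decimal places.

(-20.8000, 8.8000, -12.8000, 0.8000)

k = lx + ly = 0.18 + 0.12 = 0.3000;  k·ωz = 0.3000·1.8 = 0.5400
ω₁ (FL) = (vx − vy − k·ωz)/r = -1.0400/0.05 = -20.8000
ω₂ (FR) = (vx + vy + k·ωz)/r = 0.4400/0.05 = 8.8000
ω₃ (RL) = (vx + vy − k·ωz)/r = -0.6400/0.05 = -12.8000
ω₄ (RR) = (vx − vy + k·ωz)/r = 0.0400/0.05 = 0.8000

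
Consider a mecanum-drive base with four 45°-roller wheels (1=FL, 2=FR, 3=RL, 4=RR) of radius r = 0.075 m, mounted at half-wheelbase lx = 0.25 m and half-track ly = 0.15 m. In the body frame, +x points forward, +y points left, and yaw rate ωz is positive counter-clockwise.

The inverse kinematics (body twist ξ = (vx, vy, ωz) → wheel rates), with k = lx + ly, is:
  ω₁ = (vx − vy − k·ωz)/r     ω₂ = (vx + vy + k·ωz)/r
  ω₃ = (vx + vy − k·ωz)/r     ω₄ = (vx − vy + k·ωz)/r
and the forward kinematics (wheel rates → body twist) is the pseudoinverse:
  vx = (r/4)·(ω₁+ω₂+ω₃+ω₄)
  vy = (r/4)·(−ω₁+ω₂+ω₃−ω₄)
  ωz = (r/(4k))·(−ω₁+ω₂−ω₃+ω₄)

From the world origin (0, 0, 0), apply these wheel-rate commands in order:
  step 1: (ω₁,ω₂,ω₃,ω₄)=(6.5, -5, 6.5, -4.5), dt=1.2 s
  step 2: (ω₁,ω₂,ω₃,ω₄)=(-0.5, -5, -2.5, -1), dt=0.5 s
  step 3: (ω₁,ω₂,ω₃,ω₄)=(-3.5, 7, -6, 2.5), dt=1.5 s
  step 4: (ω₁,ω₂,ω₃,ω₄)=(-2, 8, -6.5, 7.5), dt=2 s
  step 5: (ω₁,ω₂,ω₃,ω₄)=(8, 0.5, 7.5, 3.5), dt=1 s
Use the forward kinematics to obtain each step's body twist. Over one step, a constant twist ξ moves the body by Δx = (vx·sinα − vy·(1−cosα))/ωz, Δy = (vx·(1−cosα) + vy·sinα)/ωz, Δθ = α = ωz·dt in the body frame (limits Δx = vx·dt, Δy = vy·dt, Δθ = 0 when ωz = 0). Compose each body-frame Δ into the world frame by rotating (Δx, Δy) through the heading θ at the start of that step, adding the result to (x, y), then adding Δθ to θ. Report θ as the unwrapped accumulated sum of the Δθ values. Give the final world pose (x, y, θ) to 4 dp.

step 1: ξ=(vx,vy,ωz)=(0.0656, -0.0094, -1.0547), dt=1.2 → body Δ=(0.0531, -0.0520, -1.2656) → world pose (0.0531, -0.0520, -1.2656)
step 2: ξ=(vx,vy,ωz)=(-0.1688, -0.1125, -0.1406), dt=0.5 → body Δ=(-0.0863, -0.0532, -0.0703) → world pose (-0.0236, 0.0143, -1.3359)
step 3: ξ=(vx,vy,ωz)=(0.0000, 0.0375, 0.8906), dt=1.5 → body Δ=(-0.0323, 0.0409, 1.3359) → world pose (0.0087, 0.0552, 0.0000)
step 4: ξ=(vx,vy,ωz)=(0.1313, -0.0750, 1.1250), dt=2.0 → body Δ=(0.1993, 0.1381, 2.2500) → world pose (0.2081, 0.1933, 2.2500)
step 5: ξ=(vx,vy,ωz)=(0.3656, -0.0656, -0.5391), dt=1.0 → body Δ=(0.3309, -0.1587, -0.5391) → world pose (0.1236, 0.5505, 1.7109)

(0.1236, 0.5505, 1.7109)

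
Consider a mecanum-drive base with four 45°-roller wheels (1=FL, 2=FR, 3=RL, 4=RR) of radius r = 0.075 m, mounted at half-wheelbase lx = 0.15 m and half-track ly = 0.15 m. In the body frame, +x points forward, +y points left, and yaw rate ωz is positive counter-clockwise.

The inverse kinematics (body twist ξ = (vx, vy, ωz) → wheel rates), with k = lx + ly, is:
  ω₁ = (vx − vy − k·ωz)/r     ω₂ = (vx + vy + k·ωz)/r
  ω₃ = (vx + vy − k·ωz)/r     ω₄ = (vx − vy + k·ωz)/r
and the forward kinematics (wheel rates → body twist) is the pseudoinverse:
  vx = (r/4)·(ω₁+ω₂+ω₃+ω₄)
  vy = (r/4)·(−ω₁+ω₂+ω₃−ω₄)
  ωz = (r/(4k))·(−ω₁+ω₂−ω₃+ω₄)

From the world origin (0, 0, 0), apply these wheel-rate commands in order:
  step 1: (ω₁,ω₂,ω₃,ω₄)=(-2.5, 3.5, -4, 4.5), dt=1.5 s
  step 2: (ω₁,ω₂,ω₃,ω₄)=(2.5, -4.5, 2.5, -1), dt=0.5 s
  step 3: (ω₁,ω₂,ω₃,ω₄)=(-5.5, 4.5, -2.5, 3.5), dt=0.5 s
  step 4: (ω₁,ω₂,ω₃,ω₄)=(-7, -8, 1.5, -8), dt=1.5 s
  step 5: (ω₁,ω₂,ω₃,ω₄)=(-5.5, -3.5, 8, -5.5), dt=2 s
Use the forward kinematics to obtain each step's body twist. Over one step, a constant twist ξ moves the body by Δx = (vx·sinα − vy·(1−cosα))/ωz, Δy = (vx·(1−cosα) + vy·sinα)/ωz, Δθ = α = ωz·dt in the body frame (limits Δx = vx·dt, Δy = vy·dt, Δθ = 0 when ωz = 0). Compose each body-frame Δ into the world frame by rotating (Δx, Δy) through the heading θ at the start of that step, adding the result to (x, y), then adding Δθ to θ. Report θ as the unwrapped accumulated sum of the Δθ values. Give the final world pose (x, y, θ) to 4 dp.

(-0.5568, 0.1470, -0.8906)

step 1: ξ=(vx,vy,ωz)=(0.0281, -0.0469, 0.9062), dt=1.5 → body Δ=(0.0712, -0.0261, 1.3594) → world pose (0.0712, -0.0261, 1.3594)
step 2: ξ=(vx,vy,ωz)=(-0.0094, -0.0656, -0.6562), dt=0.5 → body Δ=(-0.0099, -0.0315, -0.3281) → world pose (0.0999, -0.0424, 1.0312)
step 3: ξ=(vx,vy,ωz)=(0.0000, 0.0750, 1.0000), dt=0.5 → body Δ=(-0.0092, 0.0360, 0.5000) → world pose (0.0643, -0.0318, 1.5312)
step 4: ξ=(vx,vy,ωz)=(-0.4031, 0.1594, -0.6562), dt=1.5 → body Δ=(-0.4032, 0.4766, -0.9844) → world pose (-0.4279, -0.4158, 0.5469)
step 5: ξ=(vx,vy,ωz)=(-0.1219, 0.2906, -0.7188), dt=2.0 → body Δ=(0.1825, 0.5478, -1.4375) → world pose (-0.5568, 0.1470, -0.8906)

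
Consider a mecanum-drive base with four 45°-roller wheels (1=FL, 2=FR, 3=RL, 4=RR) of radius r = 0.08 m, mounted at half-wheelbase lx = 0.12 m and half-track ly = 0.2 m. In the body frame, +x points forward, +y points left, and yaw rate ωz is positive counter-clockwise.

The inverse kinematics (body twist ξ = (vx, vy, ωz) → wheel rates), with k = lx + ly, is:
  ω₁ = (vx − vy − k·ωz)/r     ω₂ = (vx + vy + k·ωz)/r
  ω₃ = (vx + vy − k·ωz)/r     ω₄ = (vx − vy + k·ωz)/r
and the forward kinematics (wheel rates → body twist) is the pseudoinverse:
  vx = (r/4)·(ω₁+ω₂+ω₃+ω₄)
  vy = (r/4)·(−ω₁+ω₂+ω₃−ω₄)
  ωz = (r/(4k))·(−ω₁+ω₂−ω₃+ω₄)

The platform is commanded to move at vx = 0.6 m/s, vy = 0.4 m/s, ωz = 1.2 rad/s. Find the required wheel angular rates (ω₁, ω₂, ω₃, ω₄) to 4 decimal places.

k = lx + ly = 0.12 + 0.2 = 0.3200;  k·ωz = 0.3200·1.2 = 0.3840
ω₁ (FL) = (vx − vy − k·ωz)/r = -0.1840/0.08 = -2.3000
ω₂ (FR) = (vx + vy + k·ωz)/r = 1.3840/0.08 = 17.3000
ω₃ (RL) = (vx + vy − k·ωz)/r = 0.6160/0.08 = 7.7000
ω₄ (RR) = (vx − vy + k·ωz)/r = 0.5840/0.08 = 7.3000

(-2.3000, 17.3000, 7.7000, 7.3000)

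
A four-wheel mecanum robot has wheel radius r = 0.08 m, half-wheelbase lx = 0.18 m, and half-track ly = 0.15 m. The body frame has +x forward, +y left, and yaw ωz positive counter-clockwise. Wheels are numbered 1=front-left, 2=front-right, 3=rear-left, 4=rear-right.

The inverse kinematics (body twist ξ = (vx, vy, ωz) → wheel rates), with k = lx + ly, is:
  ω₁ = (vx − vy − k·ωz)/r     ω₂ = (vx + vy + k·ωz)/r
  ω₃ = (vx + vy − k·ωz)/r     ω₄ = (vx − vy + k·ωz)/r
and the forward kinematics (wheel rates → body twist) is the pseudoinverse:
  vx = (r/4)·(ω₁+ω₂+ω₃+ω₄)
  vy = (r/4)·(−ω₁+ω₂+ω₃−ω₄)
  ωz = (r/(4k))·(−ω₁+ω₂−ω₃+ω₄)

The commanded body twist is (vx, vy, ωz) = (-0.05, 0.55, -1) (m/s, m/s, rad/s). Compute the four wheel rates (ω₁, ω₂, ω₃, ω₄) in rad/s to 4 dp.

(-3.3750, 2.1250, 10.3750, -11.6250)

k = lx + ly = 0.18 + 0.15 = 0.3300;  k·ωz = 0.3300·-1 = -0.3300
ω₁ (FL) = (vx − vy − k·ωz)/r = -0.2700/0.08 = -3.3750
ω₂ (FR) = (vx + vy + k·ωz)/r = 0.1700/0.08 = 2.1250
ω₃ (RL) = (vx + vy − k·ωz)/r = 0.8300/0.08 = 10.3750
ω₄ (RR) = (vx − vy + k·ωz)/r = -0.9300/0.08 = -11.6250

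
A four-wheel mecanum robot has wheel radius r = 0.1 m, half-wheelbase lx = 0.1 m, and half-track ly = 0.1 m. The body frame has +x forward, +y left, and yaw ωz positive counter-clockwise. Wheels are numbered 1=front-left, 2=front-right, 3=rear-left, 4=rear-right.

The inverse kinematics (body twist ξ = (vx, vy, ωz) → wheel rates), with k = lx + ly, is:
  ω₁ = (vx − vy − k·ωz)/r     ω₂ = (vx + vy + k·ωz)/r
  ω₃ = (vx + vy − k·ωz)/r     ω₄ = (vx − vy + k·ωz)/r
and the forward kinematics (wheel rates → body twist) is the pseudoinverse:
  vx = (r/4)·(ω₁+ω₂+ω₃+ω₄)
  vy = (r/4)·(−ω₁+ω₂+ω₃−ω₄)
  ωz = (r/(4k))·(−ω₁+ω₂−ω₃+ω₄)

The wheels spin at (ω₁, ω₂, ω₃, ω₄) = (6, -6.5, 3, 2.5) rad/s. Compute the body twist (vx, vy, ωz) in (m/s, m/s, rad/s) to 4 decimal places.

(0.1250, -0.3000, -1.6250)

k = lx + ly = 0.1 + 0.1 = 0.2000
ω₁+ω₂+ω₃+ω₄ = 5.0000  →  vx = (0.1/4)·5.0000 = 0.1250
−ω₁+ω₂+ω₃−ω₄ = -12.0000  →  vy = (0.1/4)·-12.0000 = -0.3000
−ω₁+ω₂−ω₃+ω₄ = -13.0000  →  ωz = (0.1/0.8000)·-13.0000 = -1.6250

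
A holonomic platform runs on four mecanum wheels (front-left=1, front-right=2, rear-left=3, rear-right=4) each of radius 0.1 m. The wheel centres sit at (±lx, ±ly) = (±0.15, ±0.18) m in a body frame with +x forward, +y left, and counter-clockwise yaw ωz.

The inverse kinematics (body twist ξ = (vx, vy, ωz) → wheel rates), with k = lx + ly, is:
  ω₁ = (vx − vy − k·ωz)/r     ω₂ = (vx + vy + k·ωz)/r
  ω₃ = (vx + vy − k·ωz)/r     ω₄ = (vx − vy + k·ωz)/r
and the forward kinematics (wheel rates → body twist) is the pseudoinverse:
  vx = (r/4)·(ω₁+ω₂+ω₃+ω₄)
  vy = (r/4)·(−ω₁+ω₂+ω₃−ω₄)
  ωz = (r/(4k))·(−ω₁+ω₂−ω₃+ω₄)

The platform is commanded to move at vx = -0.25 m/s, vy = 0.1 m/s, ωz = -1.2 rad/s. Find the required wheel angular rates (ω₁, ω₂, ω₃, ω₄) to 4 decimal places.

(0.4600, -5.4600, 2.4600, -7.4600)

k = lx + ly = 0.15 + 0.18 = 0.3300;  k·ωz = 0.3300·-1.2 = -0.3960
ω₁ (FL) = (vx − vy − k·ωz)/r = 0.0460/0.1 = 0.4600
ω₂ (FR) = (vx + vy + k·ωz)/r = -0.5460/0.1 = -5.4600
ω₃ (RL) = (vx + vy − k·ωz)/r = 0.2460/0.1 = 2.4600
ω₄ (RR) = (vx − vy + k·ωz)/r = -0.7460/0.1 = -7.4600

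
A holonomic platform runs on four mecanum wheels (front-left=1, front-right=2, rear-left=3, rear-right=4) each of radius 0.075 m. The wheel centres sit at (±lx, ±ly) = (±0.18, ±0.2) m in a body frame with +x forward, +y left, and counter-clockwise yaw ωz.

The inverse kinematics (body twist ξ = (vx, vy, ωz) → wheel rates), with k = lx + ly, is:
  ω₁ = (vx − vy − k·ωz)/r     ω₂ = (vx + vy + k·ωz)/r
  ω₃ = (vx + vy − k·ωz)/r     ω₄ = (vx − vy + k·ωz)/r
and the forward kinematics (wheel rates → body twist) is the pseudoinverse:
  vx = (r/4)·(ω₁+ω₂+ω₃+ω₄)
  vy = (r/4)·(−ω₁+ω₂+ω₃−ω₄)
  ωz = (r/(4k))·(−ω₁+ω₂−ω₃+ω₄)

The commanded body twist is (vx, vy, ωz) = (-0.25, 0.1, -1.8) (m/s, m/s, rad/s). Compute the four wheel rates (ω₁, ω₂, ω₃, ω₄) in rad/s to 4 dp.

k = lx + ly = 0.18 + 0.2 = 0.3800;  k·ωz = 0.3800·-1.8 = -0.6840
ω₁ (FL) = (vx − vy − k·ωz)/r = 0.3340/0.075 = 4.4533
ω₂ (FR) = (vx + vy + k·ωz)/r = -0.8340/0.075 = -11.1200
ω₃ (RL) = (vx + vy − k·ωz)/r = 0.5340/0.075 = 7.1200
ω₄ (RR) = (vx − vy + k·ωz)/r = -1.0340/0.075 = -13.7867

(4.4533, -11.1200, 7.1200, -13.7867)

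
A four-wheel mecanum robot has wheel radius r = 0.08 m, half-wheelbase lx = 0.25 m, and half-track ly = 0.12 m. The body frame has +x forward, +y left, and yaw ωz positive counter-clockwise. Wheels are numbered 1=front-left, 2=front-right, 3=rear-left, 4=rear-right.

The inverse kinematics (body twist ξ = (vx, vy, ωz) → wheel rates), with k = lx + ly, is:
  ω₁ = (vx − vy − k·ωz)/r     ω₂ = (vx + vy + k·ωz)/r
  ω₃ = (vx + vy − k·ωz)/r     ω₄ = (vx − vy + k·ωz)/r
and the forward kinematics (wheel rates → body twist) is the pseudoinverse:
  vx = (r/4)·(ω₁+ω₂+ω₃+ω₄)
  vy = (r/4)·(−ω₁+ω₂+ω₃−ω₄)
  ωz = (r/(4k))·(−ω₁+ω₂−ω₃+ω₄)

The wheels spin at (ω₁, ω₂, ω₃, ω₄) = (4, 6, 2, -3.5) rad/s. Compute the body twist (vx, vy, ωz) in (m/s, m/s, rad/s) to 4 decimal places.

(0.1700, 0.1500, -0.1892)

k = lx + ly = 0.25 + 0.12 = 0.3700
ω₁+ω₂+ω₃+ω₄ = 8.5000  →  vx = (0.08/4)·8.5000 = 0.1700
−ω₁+ω₂+ω₃−ω₄ = 7.5000  →  vy = (0.08/4)·7.5000 = 0.1500
−ω₁+ω₂−ω₃+ω₄ = -3.5000  →  ωz = (0.08/1.4800)·-3.5000 = -0.1892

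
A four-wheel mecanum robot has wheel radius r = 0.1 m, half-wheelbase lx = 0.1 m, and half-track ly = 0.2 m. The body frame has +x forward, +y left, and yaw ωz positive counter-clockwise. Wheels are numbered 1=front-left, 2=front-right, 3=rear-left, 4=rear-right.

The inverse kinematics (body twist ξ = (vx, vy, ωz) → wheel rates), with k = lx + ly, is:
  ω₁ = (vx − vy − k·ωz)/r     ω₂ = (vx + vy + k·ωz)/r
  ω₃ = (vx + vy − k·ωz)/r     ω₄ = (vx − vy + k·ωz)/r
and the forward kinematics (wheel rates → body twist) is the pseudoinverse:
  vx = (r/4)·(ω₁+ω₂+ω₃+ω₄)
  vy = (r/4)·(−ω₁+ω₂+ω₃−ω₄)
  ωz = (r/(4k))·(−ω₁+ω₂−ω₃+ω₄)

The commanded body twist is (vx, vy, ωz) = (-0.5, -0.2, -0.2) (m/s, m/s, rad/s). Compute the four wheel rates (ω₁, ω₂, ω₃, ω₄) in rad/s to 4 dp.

(-2.4000, -7.6000, -6.4000, -3.6000)

k = lx + ly = 0.1 + 0.2 = 0.3000;  k·ωz = 0.3000·-0.2 = -0.0600
ω₁ (FL) = (vx − vy − k·ωz)/r = -0.2400/0.1 = -2.4000
ω₂ (FR) = (vx + vy + k·ωz)/r = -0.7600/0.1 = -7.6000
ω₃ (RL) = (vx + vy − k·ωz)/r = -0.6400/0.1 = -6.4000
ω₄ (RR) = (vx − vy + k·ωz)/r = -0.3600/0.1 = -3.6000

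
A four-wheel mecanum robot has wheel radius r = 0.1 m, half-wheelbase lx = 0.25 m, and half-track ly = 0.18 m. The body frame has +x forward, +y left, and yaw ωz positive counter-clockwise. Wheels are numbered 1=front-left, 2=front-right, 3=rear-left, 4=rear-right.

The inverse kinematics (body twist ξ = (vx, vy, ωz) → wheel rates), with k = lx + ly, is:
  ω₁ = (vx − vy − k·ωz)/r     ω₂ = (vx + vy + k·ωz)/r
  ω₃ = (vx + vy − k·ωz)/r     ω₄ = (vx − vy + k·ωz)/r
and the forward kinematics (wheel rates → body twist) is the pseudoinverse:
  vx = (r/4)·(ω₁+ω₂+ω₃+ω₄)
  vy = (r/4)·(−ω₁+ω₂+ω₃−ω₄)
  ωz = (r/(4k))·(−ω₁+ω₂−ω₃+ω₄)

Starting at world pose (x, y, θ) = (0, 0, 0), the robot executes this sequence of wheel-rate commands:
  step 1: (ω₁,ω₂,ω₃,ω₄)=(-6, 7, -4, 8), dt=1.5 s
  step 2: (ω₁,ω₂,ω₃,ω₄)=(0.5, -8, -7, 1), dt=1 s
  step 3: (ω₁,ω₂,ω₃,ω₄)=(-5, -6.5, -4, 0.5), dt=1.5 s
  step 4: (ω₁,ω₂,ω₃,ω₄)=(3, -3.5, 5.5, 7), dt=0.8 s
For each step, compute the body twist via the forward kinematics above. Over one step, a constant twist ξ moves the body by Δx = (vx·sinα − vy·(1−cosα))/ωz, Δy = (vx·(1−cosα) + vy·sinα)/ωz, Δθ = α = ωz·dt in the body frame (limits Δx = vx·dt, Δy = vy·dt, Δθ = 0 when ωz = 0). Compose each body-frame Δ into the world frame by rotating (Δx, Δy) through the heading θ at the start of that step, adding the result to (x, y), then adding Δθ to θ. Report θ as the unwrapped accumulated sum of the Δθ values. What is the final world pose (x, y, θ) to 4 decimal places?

step 1: ξ=(vx,vy,ωz)=(0.1250, 0.0250, 1.4535), dt=1.5 → body Δ=(0.0435, 0.1493, 2.1802) → world pose (0.0435, 0.1493, 2.1802)
step 2: ξ=(vx,vy,ωz)=(-0.3375, -0.4125, -0.0291), dt=1.0 → body Δ=(-0.3434, -0.4075, -0.0291) → world pose (0.5742, 0.1010, 2.1512)
step 3: ξ=(vx,vy,ωz)=(-0.3750, -0.1500, 0.1744), dt=1.5 → body Δ=(-0.5268, -0.2956, 0.2616) → world pose (1.1103, -0.1775, 2.4128)
step 4: ξ=(vx,vy,ωz)=(0.3000, -0.2000, -0.2907), dt=0.8 → body Δ=(0.2193, -0.1863, -0.2326) → world pose (1.0708, 0.1076, 2.1802)

(1.0708, 0.1076, 2.1802)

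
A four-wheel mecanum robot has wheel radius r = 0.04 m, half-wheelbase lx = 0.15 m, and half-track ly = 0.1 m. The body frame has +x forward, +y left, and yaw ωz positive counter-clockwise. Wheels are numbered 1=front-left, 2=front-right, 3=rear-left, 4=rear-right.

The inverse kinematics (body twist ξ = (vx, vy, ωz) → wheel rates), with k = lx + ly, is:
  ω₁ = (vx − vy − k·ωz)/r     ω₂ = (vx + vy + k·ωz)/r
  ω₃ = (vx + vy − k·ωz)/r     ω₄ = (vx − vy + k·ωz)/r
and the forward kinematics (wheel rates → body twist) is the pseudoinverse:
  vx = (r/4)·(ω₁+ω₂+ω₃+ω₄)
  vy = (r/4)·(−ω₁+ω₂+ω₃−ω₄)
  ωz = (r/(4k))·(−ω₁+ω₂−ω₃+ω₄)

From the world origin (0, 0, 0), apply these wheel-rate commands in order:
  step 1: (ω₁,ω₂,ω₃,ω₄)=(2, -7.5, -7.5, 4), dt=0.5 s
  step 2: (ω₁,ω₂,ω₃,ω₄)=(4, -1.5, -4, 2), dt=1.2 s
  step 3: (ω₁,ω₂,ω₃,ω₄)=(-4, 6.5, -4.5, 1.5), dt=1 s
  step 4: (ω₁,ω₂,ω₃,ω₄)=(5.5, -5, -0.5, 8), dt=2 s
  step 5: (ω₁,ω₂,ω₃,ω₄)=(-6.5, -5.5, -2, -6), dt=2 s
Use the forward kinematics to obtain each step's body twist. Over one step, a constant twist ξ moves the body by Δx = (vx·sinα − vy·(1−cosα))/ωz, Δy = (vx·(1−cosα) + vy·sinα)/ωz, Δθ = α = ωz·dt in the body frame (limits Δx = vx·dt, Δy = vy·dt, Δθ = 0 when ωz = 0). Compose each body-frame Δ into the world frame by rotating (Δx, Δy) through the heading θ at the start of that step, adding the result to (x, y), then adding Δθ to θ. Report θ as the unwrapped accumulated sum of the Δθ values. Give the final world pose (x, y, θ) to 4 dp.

step 1: ξ=(vx,vy,ωz)=(-0.0900, -0.2100, 0.0800), dt=0.5 → body Δ=(-0.0429, -0.1059, 0.0400) → world pose (-0.0429, -0.1059, 0.0400)
step 2: ξ=(vx,vy,ωz)=(0.0050, -0.1150, 0.0200), dt=1.2 → body Δ=(0.0077, -0.1379, 0.0240) → world pose (-0.0297, -0.2434, 0.0640)
step 3: ξ=(vx,vy,ωz)=(-0.0050, 0.0450, 0.6600), dt=1.0 → body Δ=(-0.0190, 0.0402, 0.6600) → world pose (-0.0512, -0.2045, 0.7240)
step 4: ξ=(vx,vy,ωz)=(0.0800, -0.1900, -0.0800), dt=2.0 → body Δ=(0.1290, -0.3912, -0.1600) → world pose (0.3045, -0.4121, 0.5640)
step 5: ξ=(vx,vy,ωz)=(-0.2000, 0.0500, -0.1200), dt=2.0 → body Δ=(-0.3842, 0.1468, -0.2400) → world pose (-0.0987, -0.4934, 0.3240)

(-0.0987, -0.4934, 0.3240)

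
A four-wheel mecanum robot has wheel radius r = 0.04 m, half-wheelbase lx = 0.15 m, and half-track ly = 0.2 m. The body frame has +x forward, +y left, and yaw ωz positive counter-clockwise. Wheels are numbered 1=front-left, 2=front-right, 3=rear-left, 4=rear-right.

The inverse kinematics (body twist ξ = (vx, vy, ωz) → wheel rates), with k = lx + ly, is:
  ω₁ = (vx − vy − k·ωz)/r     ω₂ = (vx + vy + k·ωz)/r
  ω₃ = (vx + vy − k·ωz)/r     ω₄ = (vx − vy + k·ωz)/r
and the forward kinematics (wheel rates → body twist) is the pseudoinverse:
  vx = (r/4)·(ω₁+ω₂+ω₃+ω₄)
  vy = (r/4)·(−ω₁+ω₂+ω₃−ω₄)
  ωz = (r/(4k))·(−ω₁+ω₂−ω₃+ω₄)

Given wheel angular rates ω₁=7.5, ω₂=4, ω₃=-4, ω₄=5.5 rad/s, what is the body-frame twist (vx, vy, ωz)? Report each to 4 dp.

k = lx + ly = 0.15 + 0.2 = 0.3500
ω₁+ω₂+ω₃+ω₄ = 13.0000  →  vx = (0.04/4)·13.0000 = 0.1300
−ω₁+ω₂+ω₃−ω₄ = -13.0000  →  vy = (0.04/4)·-13.0000 = -0.1300
−ω₁+ω₂−ω₃+ω₄ = 6.0000  →  ωz = (0.04/1.4000)·6.0000 = 0.1714

(0.1300, -0.1300, 0.1714)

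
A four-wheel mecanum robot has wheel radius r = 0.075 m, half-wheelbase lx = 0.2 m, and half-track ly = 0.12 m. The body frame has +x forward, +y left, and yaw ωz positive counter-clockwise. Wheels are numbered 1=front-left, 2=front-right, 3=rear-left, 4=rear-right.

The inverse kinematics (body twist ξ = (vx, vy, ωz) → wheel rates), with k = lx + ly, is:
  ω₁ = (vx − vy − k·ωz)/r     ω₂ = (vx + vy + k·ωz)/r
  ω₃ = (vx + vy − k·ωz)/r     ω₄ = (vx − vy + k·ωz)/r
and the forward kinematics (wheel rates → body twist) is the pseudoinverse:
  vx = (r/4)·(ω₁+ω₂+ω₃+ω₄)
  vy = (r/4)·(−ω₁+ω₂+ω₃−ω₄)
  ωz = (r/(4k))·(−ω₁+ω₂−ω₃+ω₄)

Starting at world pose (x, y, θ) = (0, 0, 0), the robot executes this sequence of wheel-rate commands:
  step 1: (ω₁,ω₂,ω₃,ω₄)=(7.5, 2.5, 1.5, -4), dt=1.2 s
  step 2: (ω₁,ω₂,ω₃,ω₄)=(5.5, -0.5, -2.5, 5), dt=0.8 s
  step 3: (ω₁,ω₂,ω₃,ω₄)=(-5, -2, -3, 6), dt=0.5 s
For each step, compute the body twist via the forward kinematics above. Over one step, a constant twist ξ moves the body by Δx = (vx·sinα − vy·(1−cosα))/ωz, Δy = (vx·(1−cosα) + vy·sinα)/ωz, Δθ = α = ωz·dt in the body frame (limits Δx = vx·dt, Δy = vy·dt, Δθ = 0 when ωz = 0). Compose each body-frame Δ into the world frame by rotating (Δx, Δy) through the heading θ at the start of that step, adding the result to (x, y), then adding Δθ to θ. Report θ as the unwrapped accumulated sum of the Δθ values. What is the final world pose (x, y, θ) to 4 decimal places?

step 1: ξ=(vx,vy,ωz)=(0.1406, 0.0094, -0.6152), dt=1.2 → body Δ=(0.1578, -0.0493, -0.7383) → world pose (0.1578, -0.0493, -0.7383)
step 2: ξ=(vx,vy,ωz)=(0.1406, -0.2531, 0.0879), dt=0.8 → body Δ=(0.1195, -0.1984, 0.0703) → world pose (0.1127, -0.2764, -0.6680)
step 3: ξ=(vx,vy,ωz)=(-0.0750, -0.1125, 0.7031), dt=0.5 → body Δ=(-0.0269, -0.0616, 0.3516) → world pose (0.0534, -0.3081, -0.3164)

(0.0534, -0.3081, -0.3164)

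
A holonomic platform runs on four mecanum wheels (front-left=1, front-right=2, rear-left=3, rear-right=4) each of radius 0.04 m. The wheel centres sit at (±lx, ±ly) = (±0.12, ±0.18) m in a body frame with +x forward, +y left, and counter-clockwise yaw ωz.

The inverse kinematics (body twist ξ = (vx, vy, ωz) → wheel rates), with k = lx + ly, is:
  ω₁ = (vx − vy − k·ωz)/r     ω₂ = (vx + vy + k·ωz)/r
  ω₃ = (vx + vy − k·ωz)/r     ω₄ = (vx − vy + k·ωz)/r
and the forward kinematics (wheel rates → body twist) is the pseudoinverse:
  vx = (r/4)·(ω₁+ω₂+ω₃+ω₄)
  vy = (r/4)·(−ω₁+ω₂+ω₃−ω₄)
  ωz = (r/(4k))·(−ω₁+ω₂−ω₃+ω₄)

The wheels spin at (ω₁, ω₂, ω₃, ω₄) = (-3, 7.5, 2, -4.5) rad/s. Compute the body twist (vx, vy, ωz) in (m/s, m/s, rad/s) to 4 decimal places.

k = lx + ly = 0.12 + 0.18 = 0.3000
ω₁+ω₂+ω₃+ω₄ = 2.0000  →  vx = (0.04/4)·2.0000 = 0.0200
−ω₁+ω₂+ω₃−ω₄ = 17.0000  →  vy = (0.04/4)·17.0000 = 0.1700
−ω₁+ω₂−ω₃+ω₄ = 4.0000  →  ωz = (0.04/1.2000)·4.0000 = 0.1333

(0.0200, 0.1700, 0.1333)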